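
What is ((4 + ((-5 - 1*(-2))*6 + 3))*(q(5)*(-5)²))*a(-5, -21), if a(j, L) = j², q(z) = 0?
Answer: 0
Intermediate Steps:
((4 + ((-5 - 1*(-2))*6 + 3))*(q(5)*(-5)²))*a(-5, -21) = ((4 + ((-5 - 1*(-2))*6 + 3))*(0*(-5)²))*(-5)² = ((4 + ((-5 + 2)*6 + 3))*(0*25))*25 = ((4 + (-3*6 + 3))*0)*25 = ((4 + (-18 + 3))*0)*25 = ((4 - 15)*0)*25 = -11*0*25 = 0*25 = 0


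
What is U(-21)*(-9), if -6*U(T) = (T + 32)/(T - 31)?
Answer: -33/104 ≈ -0.31731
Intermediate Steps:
U(T) = -(32 + T)/(6*(-31 + T)) (U(T) = -(T + 32)/(6*(T - 31)) = -(32 + T)/(6*(-31 + T)))
U(-21)*(-9) = ((-32 - 1*(-21))/(6*(-31 - 21)))*(-9) = ((⅙)*(-32 + 21)/(-52))*(-9) = ((⅙)*(-1/52)*(-11))*(-9) = (11/312)*(-9) = -33/104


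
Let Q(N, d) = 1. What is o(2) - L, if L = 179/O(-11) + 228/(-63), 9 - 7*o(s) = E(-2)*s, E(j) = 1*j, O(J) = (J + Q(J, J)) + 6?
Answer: 4219/84 ≈ 50.226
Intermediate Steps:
O(J) = 7 + J (O(J) = (J + 1) + 6 = (1 + J) + 6 = 7 + J)
E(j) = j
o(s) = 9/7 + 2*s/7 (o(s) = 9/7 - (-2)*s/7 = 9/7 + 2*s/7)
L = -4063/84 (L = 179/(7 - 11) + 228/(-63) = 179/(-4) + 228*(-1/63) = 179*(-¼) - 76/21 = -179/4 - 76/21 = -4063/84 ≈ -48.369)
o(2) - L = (9/7 + (2/7)*2) - 1*(-4063/84) = (9/7 + 4/7) + 4063/84 = 13/7 + 4063/84 = 4219/84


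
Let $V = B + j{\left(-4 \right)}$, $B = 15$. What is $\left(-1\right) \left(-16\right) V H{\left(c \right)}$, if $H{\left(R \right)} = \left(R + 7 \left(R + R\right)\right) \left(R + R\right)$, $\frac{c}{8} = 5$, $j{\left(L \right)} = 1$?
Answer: $12288000$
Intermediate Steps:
$c = 40$ ($c = 8 \cdot 5 = 40$)
$V = 16$ ($V = 15 + 1 = 16$)
$H{\left(R \right)} = 30 R^{2}$ ($H{\left(R \right)} = \left(R + 7 \cdot 2 R\right) 2 R = \left(R + 14 R\right) 2 R = 15 R 2 R = 30 R^{2}$)
$\left(-1\right) \left(-16\right) V H{\left(c \right)} = \left(-1\right) \left(-16\right) 16 \cdot 30 \cdot 40^{2} = 16 \cdot 16 \cdot 30 \cdot 1600 = 256 \cdot 48000 = 12288000$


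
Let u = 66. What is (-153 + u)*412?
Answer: -35844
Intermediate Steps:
(-153 + u)*412 = (-153 + 66)*412 = -87*412 = -35844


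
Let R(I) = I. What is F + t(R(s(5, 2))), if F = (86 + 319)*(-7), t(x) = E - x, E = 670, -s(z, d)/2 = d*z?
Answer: -2145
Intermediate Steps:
s(z, d) = -2*d*z
t(x) = 670 - x
F = -2835 (F = 405*(-7) = -2835)
F + t(R(s(5, 2))) = -2835 + (670 - (-2)*2*5) = -2835 + (670 - 1*(-20)) = -2835 + (670 + 20) = -2835 + 690 = -2145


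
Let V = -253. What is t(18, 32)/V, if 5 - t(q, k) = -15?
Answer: -20/253 ≈ -0.079051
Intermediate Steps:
t(q, k) = 20 (t(q, k) = 5 - 1*(-15) = 5 + 15 = 20)
t(18, 32)/V = 20/(-253) = 20*(-1/253) = -20/253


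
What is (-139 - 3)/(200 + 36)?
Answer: -71/118 ≈ -0.60170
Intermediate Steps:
(-139 - 3)/(200 + 36) = -142/236 = -142*1/236 = -71/118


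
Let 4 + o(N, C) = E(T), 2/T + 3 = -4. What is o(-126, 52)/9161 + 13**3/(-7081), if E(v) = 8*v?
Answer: -141198583/454083287 ≈ -0.31095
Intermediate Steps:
T = -2/7 (T = 2/(-3 - 4) = 2/(-7) = 2*(-1/7) = -2/7 ≈ -0.28571)
o(N, C) = -44/7 (o(N, C) = -4 + 8*(-2/7) = -4 - 16/7 = -44/7)
o(-126, 52)/9161 + 13**3/(-7081) = -44/7/9161 + 13**3/(-7081) = -44/7*1/9161 + 2197*(-1/7081) = -44/64127 - 2197/7081 = -141198583/454083287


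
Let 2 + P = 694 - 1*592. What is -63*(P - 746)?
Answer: 40698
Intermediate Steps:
P = 100 (P = -2 + (694 - 1*592) = -2 + (694 - 592) = -2 + 102 = 100)
-63*(P - 746) = -63*(100 - 746) = -63*(-646) = 40698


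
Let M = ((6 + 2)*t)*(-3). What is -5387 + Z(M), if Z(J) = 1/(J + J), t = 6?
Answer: -1551457/288 ≈ -5387.0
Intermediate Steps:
M = -144 (M = ((6 + 2)*6)*(-3) = (8*6)*(-3) = 48*(-3) = -144)
Z(J) = 1/(2*J)
-5387 + Z(M) = -5387 + (½)/(-144) = -5387 + (½)*(-1/144) = -5387 - 1/288 = -1551457/288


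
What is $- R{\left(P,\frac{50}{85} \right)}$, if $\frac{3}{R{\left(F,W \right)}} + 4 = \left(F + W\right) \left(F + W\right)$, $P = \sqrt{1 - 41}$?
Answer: $\frac{867 i}{8 \left(85 \sqrt{10} + 1577 i\right)} \approx 0.066782 + 0.011383 i$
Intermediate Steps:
$P = 2 i \sqrt{10}$ ($P = \sqrt{-40} = 2 i \sqrt{10} \approx 6.3246 i$)
$R{\left(F,W \right)} = \frac{3}{-4 + \left(F + W\right)^{2}}$ ($R{\left(F,W \right)} = \frac{3}{-4 + \left(F + W\right) \left(F + W\right)} = \frac{3}{-4 + \left(F + W\right)^{2}}$)
$- R{\left(P,\frac{50}{85} \right)} = - \frac{3}{-4 + \left(2 i \sqrt{10} + \frac{50}{85}\right)^{2}} = - \frac{3}{-4 + \left(2 i \sqrt{10} + 50 \cdot \frac{1}{85}\right)^{2}} = - \frac{3}{-4 + \left(2 i \sqrt{10} + \frac{10}{17}\right)^{2}} = - \frac{3}{-4 + \left(\frac{10}{17} + 2 i \sqrt{10}\right)^{2}}$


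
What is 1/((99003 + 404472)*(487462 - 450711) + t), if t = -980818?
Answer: 1/18502228907 ≈ 5.4048e-11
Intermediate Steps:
1/((99003 + 404472)*(487462 - 450711) + t) = 1/((99003 + 404472)*(487462 - 450711) - 980818) = 1/(503475*36751 - 980818) = 1/(18503209725 - 980818) = 1/18502228907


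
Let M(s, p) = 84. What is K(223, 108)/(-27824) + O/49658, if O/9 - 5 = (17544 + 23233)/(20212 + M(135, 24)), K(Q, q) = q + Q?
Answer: -4655903489/438166599388 ≈ -0.010626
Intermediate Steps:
K(Q, q) = Q + q
O = 1280313/20296 (O = 45 + 9*((17544 + 23233)/(20212 + 84)) = 45 + 9*(40777/20296) = 45 + 366993/20296 = 1280313/20296 ≈ 63.082)
K(223, 108)/(-27824) + O/49658 = (223 + 108)/(-27824) + (1280313/20296)/49658 = 331*(-1/27824) + (1280313/20296)*(1/49658) = -331/27824 + 1280313/1007858768 = -4655903489/438166599388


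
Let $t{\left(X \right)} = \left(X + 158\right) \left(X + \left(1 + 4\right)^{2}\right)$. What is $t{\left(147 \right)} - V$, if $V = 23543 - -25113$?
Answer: $3804$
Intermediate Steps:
$V = 48656$ ($V = 23543 + 25113 = 48656$)
$t{\left(X \right)} = \left(25 + X\right) \left(158 + X\right)$ ($t{\left(X \right)} = \left(158 + X\right) \left(X + 5^{2}\right) = \left(158 + X\right) \left(X + 25\right) = \left(158 + X\right) \left(25 + X\right) = \left(25 + X\right) \left(158 + X\right)$)
$t{\left(147 \right)} - V = \left(3950 + 147^{2} + 183 \cdot 147\right) - 48656 = \left(3950 + 21609 + 26901\right) - 48656 = 52460 - 48656 = 3804$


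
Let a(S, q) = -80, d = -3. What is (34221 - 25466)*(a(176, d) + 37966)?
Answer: 331691930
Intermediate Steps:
(34221 - 25466)*(a(176, d) + 37966) = (34221 - 25466)*(-80 + 37966) = 8755*37886 = 331691930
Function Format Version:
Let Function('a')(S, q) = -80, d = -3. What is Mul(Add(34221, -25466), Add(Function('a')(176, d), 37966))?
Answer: 331691930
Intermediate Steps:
Mul(Add(34221, -25466), Add(Function('a')(176, d), 37966)) = Mul(Add(34221, -25466), Add(-80, 37966)) = Mul(8755, 37886) = 331691930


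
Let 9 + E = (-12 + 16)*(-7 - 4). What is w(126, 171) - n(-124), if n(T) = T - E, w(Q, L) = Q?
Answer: 197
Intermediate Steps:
E = -53 (E = -9 + (-12 + 16)*(-7 - 4) = -9 + 4*(-11) = -9 - 44 = -53)
n(T) = 53 + T (n(T) = T - 1*(-53) = T + 53 = 53 + T)
w(126, 171) - n(-124) = 126 - (53 - 124) = 126 - 1*(-71) = 126 + 71 = 197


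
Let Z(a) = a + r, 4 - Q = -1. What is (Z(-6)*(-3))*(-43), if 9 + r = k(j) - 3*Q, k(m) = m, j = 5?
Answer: -3225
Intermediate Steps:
Q = 5 (Q = 4 - 1*(-1) = 4 + 1 = 5)
r = -19 (r = -9 + (5 - 3*5) = -9 + (5 - 15) = -9 - 10 = -19)
Z(a) = -19 + a (Z(a) = a - 19 = -19 + a)
(Z(-6)*(-3))*(-43) = ((-19 - 6)*(-3))*(-43) = -25*(-3)*(-43) = 75*(-43) = -3225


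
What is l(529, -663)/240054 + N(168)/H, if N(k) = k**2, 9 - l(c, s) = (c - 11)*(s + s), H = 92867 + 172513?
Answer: 5251630621/1769598070 ≈ 2.9677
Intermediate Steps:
H = 265380
l(c, s) = 9 - 2*s*(-11 + c) (l(c, s) = 9 - (c - 11)*(s + s) = 9 - (-11 + c)*2*s = 9 - 2*s*(-11 + c))
l(529, -663)/240054 + N(168)/H = (9 + 22*(-663) - 2*529*(-663))/240054 + 168**2/265380 = (9 - 14586 + 701454)*(1/240054) + 28224*(1/265380) = 686877*(1/240054) + 2352/22115 = 228959/80018 + 2352/22115 = 5251630621/1769598070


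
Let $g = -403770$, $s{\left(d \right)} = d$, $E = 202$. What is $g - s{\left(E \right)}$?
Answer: $-403972$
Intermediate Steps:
$g - s{\left(E \right)} = -403770 - 202 = -403972$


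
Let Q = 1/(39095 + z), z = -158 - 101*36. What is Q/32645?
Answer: 1/1152401145 ≈ 8.6775e-10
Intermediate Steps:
z = -3794 (z = -158 - 3636 = -3794)
Q = 1/35301 (Q = 1/(39095 - 3794) = 1/35301 ≈ 2.8328e-5)
Q/32645 = (1/35301)/32645 = (1/35301)*(1/32645) = 1/1152401145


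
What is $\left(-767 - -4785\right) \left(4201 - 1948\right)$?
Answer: $9052554$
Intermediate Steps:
$\left(-767 - -4785\right) \left(4201 - 1948\right) = \left(-767 + 4785\right) 2253 = 4018 \cdot 2253 = 9052554$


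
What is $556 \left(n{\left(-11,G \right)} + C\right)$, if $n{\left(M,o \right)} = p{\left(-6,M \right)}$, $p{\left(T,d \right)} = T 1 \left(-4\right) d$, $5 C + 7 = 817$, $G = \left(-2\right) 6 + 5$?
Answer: $-56712$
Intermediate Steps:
$G = -7$ ($G = -12 + 5 = -7$)
$C = 162$ ($C = - \frac{7}{5} + \frac{1}{5} \cdot 817 = - \frac{7}{5} + \frac{817}{5} = 162$)
$p{\left(T,d \right)} = - 4 T d$ ($p{\left(T,d \right)} = T \left(-4\right) d = - 4 T d$)
$n{\left(M,o \right)} = 24 M$ ($n{\left(M,o \right)} = \left(-4\right) \left(-6\right) M = 24 M$)
$556 \left(n{\left(-11,G \right)} + C\right) = 556 \left(24 \left(-11\right) + 162\right) = 556 \left(-264 + 162\right) = 556 \left(-102\right) = -56712$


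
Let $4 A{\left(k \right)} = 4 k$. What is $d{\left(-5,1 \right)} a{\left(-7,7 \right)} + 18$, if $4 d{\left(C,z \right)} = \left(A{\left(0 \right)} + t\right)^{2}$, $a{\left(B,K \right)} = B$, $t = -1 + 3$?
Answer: $11$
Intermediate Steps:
$t = 2$
$A{\left(k \right)} = k$ ($A{\left(k \right)} = \frac{4 k}{4} = k$)
$d{\left(C,z \right)} = 1$ ($d{\left(C,z \right)} = \frac{\left(0 + 2\right)^{2}}{4} = \frac{2^{2}}{4} = \frac{1}{4} \cdot 4 = 1$)
$d{\left(-5,1 \right)} a{\left(-7,7 \right)} + 18 = 1 \left(-7\right) + 18 = -7 + 18 = 11$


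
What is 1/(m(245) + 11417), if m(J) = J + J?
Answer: 1/11907 ≈ 8.3984e-5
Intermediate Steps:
m(J) = 2*J
1/(m(245) + 11417) = 1/(2*245 + 11417) = 1/(490 + 11417) = 1/11907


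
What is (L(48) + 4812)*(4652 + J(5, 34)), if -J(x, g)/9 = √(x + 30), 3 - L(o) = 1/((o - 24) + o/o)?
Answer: 559979848/25 - 1083366*√35/25 ≈ 2.2143e+7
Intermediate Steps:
L(o) = 3 - 1/(-23 + o) (L(o) = 3 - 1/((o - 24) + o/o) = 3 - 1/((-24 + o) + 1) = 3 - 1/(-23 + o))
J(x, g) = -9*√(30 + x) (J(x, g) = -9*√(x + 30) = -9*√(30 + x))
(L(48) + 4812)*(4652 + J(5, 34)) = ((-70 + 3*48)/(-23 + 48) + 4812)*(4652 - 9*√(30 + 5)) = ((-70 + 144)/25 + 4812)*(4652 - 9*√35) = ((1/25)*74 + 4812)*(4652 - 9*√35) = (74/25 + 4812)*(4652 - 9*√35) = 120374*(4652 - 9*√35)/25 = 559979848/25 - 1083366*√35/25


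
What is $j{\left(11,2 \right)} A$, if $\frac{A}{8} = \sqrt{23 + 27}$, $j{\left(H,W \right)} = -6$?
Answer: $- 240 \sqrt{2} \approx -339.41$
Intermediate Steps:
$A = 40 \sqrt{2}$ ($A = 8 \sqrt{23 + 27} = 8 \sqrt{50} = 8 \cdot 5 \sqrt{2} = 40 \sqrt{2} \approx 56.569$)
$j{\left(11,2 \right)} A = - 6 \cdot 40 \sqrt{2} = - 240 \sqrt{2}$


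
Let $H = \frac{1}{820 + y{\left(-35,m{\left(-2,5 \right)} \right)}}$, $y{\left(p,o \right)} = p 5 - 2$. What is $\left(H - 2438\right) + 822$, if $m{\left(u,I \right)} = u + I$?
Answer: $- \frac{1039087}{643} \approx -1616.0$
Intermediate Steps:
$m{\left(u,I \right)} = I + u$
$y{\left(p,o \right)} = -2 + 5 p$ ($y{\left(p,o \right)} = 5 p - 2 = -2 + 5 p$)
$H = \frac{1}{643}$ ($H = \frac{1}{820 + \left(-2 + 5 \left(-35\right)\right)} = \frac{1}{820 - 177} = \frac{1}{643} \approx 0.0015552$)
$\left(H - 2438\right) + 822 = \left(\frac{1}{643} - 2438\right) + 822 = - \frac{1567633}{643} + 822 = - \frac{1039087}{643}$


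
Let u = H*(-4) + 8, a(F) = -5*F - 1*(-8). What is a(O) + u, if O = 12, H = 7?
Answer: -72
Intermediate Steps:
a(F) = 8 - 5*F (a(F) = -5*F + 8 = 8 - 5*F)
u = -20 (u = 7*(-4) + 8 = -28 + 8 = -20)
a(O) + u = (8 - 5*12) - 20 = (8 - 60) - 20 = -52 - 20 = -72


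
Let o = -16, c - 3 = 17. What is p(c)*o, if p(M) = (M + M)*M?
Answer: -12800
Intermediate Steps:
c = 20 (c = 3 + 17 = 20)
p(M) = 2*M² (p(M) = (2*M)*M = 2*M²)
p(c)*o = (2*20²)*(-16) = (2*400)*(-16) = 800*(-16) = -12800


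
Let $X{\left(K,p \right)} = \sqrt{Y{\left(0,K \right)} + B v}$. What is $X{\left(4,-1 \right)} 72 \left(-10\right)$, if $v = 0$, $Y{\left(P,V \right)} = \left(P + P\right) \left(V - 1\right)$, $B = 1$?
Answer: $0$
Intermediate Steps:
$Y{\left(P,V \right)} = 2 P \left(-1 + V\right)$
$X{\left(K,p \right)} = 0$ ($X{\left(K,p \right)} = \sqrt{2 \cdot 0 \left(-1 + K\right) + 1 \cdot 0} = \sqrt{0 + 0} = \sqrt{0} = 0$)
$X{\left(4,-1 \right)} 72 \left(-10\right) = 0 \cdot 72 \left(-10\right) = 0 \left(-720\right) = 0$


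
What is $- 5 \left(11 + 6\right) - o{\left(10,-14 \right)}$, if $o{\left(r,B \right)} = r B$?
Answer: $55$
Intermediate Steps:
$o{\left(r,B \right)} = B r$
$- 5 \left(11 + 6\right) - o{\left(10,-14 \right)} = - 5 \left(11 + 6\right) - \left(-14\right) 10 = \left(-5\right) 17 - -140 = -85 + 140 = 55$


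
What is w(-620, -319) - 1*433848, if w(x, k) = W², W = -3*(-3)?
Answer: -433767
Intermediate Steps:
W = 9
w(x, k) = 81 (w(x, k) = 9² = 81)
w(-620, -319) - 1*433848 = 81 - 1*433848 = 81 - 433848 = -433767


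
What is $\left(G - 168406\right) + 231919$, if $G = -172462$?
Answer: $-108949$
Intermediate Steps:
$\left(G - 168406\right) + 231919 = \left(-172462 - 168406\right) + 231919 = -340868 + 231919 = -108949$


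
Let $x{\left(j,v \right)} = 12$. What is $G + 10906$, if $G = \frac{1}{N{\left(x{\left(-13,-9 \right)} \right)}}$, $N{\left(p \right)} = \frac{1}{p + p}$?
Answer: $10930$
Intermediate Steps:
$N{\left(p \right)} = \frac{1}{2 p}$
$G = 24$ ($G = \frac{1}{\frac{1}{2} \cdot \frac{1}{12}} = \frac{1}{\frac{1}{24}} = 24$)
$G + 10906 = 24 + 10906 = 10930$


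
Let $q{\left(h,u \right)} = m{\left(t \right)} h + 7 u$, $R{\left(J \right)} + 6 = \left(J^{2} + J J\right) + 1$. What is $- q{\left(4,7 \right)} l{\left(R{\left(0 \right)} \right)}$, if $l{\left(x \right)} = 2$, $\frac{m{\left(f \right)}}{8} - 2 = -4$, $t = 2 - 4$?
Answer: $30$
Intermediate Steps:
$t = -2$ ($t = 2 - 4 = -2$)
$m{\left(f \right)} = -16$ ($m{\left(f \right)} = 16 + 8 \left(-4\right) = 16 - 32 = -16$)
$R{\left(J \right)} = -5 + 2 J^{2}$ ($R{\left(J \right)} = -6 + \left(\left(J^{2} + J J\right) + 1\right) = -6 + \left(\left(J^{2} + J^{2}\right) + 1\right) = -6 + \left(2 J^{2} + 1\right) = -6 + \left(1 + 2 J^{2}\right) = -5 + 2 J^{2}$)
$q{\left(h,u \right)} = - 16 h + 7 u$
$- q{\left(4,7 \right)} l{\left(R{\left(0 \right)} \right)} = - (\left(-16\right) 4 + 7 \cdot 7) 2 = - (-64 + 49) 2 = \left(-1\right) \left(-15\right) 2 = 15 \cdot 2 = 30$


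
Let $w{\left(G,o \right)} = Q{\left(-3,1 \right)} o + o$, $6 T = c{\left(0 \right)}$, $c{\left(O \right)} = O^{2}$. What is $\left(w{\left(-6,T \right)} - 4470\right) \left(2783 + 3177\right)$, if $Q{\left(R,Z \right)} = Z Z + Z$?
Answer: $-26641200$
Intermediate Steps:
$Q{\left(R,Z \right)} = Z + Z^{2}$ ($Q{\left(R,Z \right)} = Z^{2} + Z = Z + Z^{2}$)
$T = 0$ ($T = \frac{0^{2}}{6} = \frac{1}{6} \cdot 0 = 0$)
$w{\left(G,o \right)} = 3 o$ ($w{\left(G,o \right)} = 1 \left(1 + 1\right) o + o = 1 \cdot 2 o + o = 2 o + o = 3 o$)
$\left(w{\left(-6,T \right)} - 4470\right) \left(2783 + 3177\right) = \left(3 \cdot 0 - 4470\right) \left(2783 + 3177\right) = \left(0 - 4470\right) 5960 = \left(-4470\right) 5960 = -26641200$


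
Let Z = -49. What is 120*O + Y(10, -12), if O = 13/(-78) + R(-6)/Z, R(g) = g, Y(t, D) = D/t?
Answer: -1594/245 ≈ -6.5061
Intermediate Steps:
O = -13/294 (O = 13/(-78) - 6/(-49) = 13*(-1/78) - 6*(-1/49) = -⅙ + 6/49 = -13/294 ≈ -0.044218)
120*O + Y(10, -12) = 120*(-13/294) - 12/10 = -260/49 - 12*⅒ = -260/49 - 6/5 = -1594/245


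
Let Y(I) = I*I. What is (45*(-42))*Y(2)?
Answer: -7560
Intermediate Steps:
Y(I) = I²
(45*(-42))*Y(2) = (45*(-42))*2² = -1890*4 = -7560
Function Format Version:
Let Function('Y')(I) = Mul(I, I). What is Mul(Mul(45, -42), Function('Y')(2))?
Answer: -7560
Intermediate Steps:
Function('Y')(I) = Pow(I, 2)
Mul(Mul(45, -42), Function('Y')(2)) = Mul(Mul(45, -42), Pow(2, 2)) = Mul(-1890, 4) = -7560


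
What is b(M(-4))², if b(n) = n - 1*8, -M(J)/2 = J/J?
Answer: 100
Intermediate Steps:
M(J) = -2 (M(J) = -2*J/J = -2*1 = -2)
b(n) = -8 + n (b(n) = n - 8 = -8 + n)
b(M(-4))² = (-8 - 2)² = (-10)² = 100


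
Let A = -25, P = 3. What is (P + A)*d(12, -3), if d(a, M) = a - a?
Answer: 0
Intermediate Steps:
d(a, M) = 0
(P + A)*d(12, -3) = (3 - 25)*0 = -22*0 = 0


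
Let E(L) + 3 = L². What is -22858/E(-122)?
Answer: -22858/14881 ≈ -1.5361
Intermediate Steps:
E(L) = -3 + L²
-22858/E(-122) = -22858/(-3 + (-122)²) = -22858/(-3 + 14884) = -22858/14881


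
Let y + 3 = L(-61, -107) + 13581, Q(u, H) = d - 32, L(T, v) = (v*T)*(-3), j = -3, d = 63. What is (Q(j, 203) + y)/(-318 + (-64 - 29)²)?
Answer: -5972/8331 ≈ -0.71684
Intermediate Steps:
L(T, v) = -3*T*v (L(T, v) = (T*v)*(-3) = -3*T*v)
Q(u, H) = 31 (Q(u, H) = 63 - 32 = 31)
y = -6003 (y = -3 + (-3*(-61)*(-107) + 13581) = -3 + (-19581 + 13581) = -3 - 6000 = -6003)
(Q(j, 203) + y)/(-318 + (-64 - 29)²) = (31 - 6003)/(-318 + (-64 - 29)²) = -5972/(-318 + (-93)²) = -5972/(-318 + 8649) = -5972/8331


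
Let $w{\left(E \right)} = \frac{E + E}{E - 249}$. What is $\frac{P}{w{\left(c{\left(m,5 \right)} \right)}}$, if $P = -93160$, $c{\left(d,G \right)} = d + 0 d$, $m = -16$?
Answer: $- \frac{3085925}{4} \approx -7.7148 \cdot 10^{5}$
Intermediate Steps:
$c{\left(d,G \right)} = d$ ($c{\left(d,G \right)} = d + 0 = d$)
$w{\left(E \right)} = \frac{2 E}{-249 + E}$
$\frac{P}{w{\left(c{\left(m,5 \right)} \right)}} = - \frac{93160}{2 \left(-16\right) \frac{1}{-249 - 16}} = - \frac{93160}{2 \left(-16\right) \frac{1}{-265}} = - \frac{93160}{2 \left(-16\right) \left(- \frac{1}{265}\right)} = - \frac{93160}{\frac{32}{265}} = \left(-93160\right) \frac{265}{32} = - \frac{3085925}{4}$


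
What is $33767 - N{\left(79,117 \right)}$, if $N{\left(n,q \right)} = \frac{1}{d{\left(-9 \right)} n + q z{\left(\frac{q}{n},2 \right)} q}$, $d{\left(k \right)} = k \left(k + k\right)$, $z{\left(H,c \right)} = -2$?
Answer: $\frac{492322861}{14580} \approx 33767.0$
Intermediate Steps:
$d{\left(k \right)} = 2 k^{2}$ ($d{\left(k \right)} = k 2 k = 2 k^{2}$)
$N{\left(n,q \right)} = \frac{1}{- 2 q^{2} + 162 n}$ ($N{\left(n,q \right)} = \frac{1}{2 \left(-9\right)^{2} n + q \left(-2\right) q} = \frac{1}{2 \cdot 81 n + - 2 q q} = \frac{1}{162 n - 2 q^{2}} = \frac{1}{- 2 q^{2} + 162 n}$)
$33767 - N{\left(79,117 \right)} = 33767 - \frac{1}{2 \left(- 117^{2} + 81 \cdot 79\right)} = 33767 - \frac{1}{2 \left(\left(-1\right) 13689 + 6399\right)} = 33767 - \frac{1}{2 \left(-13689 + 6399\right)} = 33767 - \frac{1}{2 \left(-7290\right)} = 33767 - \frac{1}{2} \left(- \frac{1}{7290}\right) = 33767 - - \frac{1}{14580} = 33767 + \frac{1}{14580} = \frac{492322861}{14580}$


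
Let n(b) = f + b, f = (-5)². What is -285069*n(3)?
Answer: -7981932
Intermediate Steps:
f = 25
n(b) = 25 + b
-285069*n(3) = -285069*(25 + 3) = -285069*28 = -7981932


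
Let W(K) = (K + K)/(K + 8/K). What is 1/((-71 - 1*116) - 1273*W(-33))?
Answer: -1097/2977733 ≈ -0.00036840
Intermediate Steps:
W(K) = 2*K/(K + 8/K) (W(K) = (2*K)/(K + 8/K) = 2*K/(K + 8/K))
1/((-71 - 1*116) - 1273*W(-33)) = 1/((-71 - 1*116) - 2546*(-33)²/(8 + (-33)²)) = 1/((-71 - 116) - 2546*1089/(8 + 1089)) = 1/(-187 - 2546*1089/1097) = 1/(-187 - 1273*2178/1097) = 1/(-187 - 2772594/1097) = 1/(-2977733/1097) = -1097/2977733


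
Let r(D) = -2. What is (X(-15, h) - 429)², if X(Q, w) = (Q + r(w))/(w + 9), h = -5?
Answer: 3003289/16 ≈ 1.8771e+5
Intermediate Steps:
X(Q, w) = (-2 + Q)/(9 + w) (X(Q, w) = (Q - 2)/(w + 9) = (-2 + Q)/(9 + w))
(X(-15, h) - 429)² = ((-2 - 15)/(9 - 5) - 429)² = (-17/4 - 429)² = (-1733/4)² = 3003289/16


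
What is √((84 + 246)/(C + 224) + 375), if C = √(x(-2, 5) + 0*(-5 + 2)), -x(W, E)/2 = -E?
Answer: √(84330 + 375*√10)/√(224 + √10) ≈ 19.402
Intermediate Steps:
x(W, E) = 2*E (x(W, E) = -(-2)*E = 2*E)
C = √10 (C = √(2*5 + 0*(-5 + 2)) = √(10 + 0*(-3)) = √(10 + 0) = √10 ≈ 3.1623)
√((84 + 246)/(C + 224) + 375) = √((84 + 246)/(√10 + 224) + 375) = √(330/(224 + √10) + 375) = √(375 + 330/(224 + √10))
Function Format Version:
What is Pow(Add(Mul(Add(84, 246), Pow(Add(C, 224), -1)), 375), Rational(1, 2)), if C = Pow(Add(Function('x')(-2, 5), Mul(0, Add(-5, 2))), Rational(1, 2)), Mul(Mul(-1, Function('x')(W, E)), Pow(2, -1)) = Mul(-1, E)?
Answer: Mul(Pow(Add(224, Pow(10, Rational(1, 2))), Rational(-1, 2)), Pow(Add(84330, Mul(375, Pow(10, Rational(1, 2)))), Rational(1, 2))) ≈ 19.402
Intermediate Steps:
Function('x')(W, E) = Mul(2, E) (Function('x')(W, E) = Mul(-2, Mul(-1, E)) = Mul(2, E))
C = Pow(10, Rational(1, 2)) (C = Pow(Add(Mul(2, 5), Mul(0, Add(-5, 2))), Rational(1, 2)) = Pow(Add(10, Mul(0, -3)), Rational(1, 2)) = Pow(Add(10, 0), Rational(1, 2)) = Pow(10, Rational(1, 2)) ≈ 3.1623)
Pow(Add(Mul(Add(84, 246), Pow(Add(C, 224), -1)), 375), Rational(1, 2)) = Pow(Add(Mul(Add(84, 246), Pow(Add(Pow(10, Rational(1, 2)), 224), -1)), 375), Rational(1, 2)) = Pow(Add(Mul(330, Pow(Add(224, Pow(10, Rational(1, 2))), -1)), 375), Rational(1, 2)) = Pow(Add(375, Mul(330, Pow(Add(224, Pow(10, Rational(1, 2))), -1))), Rational(1, 2))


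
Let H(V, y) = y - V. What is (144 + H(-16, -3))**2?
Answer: 24649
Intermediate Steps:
(144 + H(-16, -3))**2 = (144 + (-3 - 1*(-16)))**2 = (144 + (-3 + 16))**2 = (144 + 13)**2 = 157**2 = 24649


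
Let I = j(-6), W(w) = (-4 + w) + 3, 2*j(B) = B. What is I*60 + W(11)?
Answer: -170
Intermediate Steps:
j(B) = B/2
W(w) = -1 + w
I = -3 (I = (½)*(-6) = -3)
I*60 + W(11) = -3*60 + (-1 + 11) = -180 + 10 = -170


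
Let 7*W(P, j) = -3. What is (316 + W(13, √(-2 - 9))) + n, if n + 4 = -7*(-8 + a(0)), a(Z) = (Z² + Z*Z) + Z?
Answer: 2573/7 ≈ 367.57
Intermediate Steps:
a(Z) = Z + 2*Z² (a(Z) = (Z² + Z²) + Z = 2*Z² + Z = Z + 2*Z²)
W(P, j) = -3/7 (W(P, j) = (⅐)*(-3) = -3/7)
n = 52 (n = -4 - 7*(-8 + 0*(1 + 2*0)) = -4 - 7*(-8 + 0*(1 + 0)) = -4 - 7*(-8 + 0*1) = -4 - 7*(-8 + 0) = -4 - 7*(-8) = -4 + 56 = 52)
(316 + W(13, √(-2 - 9))) + n = (316 - 3/7) + 52 = 2209/7 + 52 = 2573/7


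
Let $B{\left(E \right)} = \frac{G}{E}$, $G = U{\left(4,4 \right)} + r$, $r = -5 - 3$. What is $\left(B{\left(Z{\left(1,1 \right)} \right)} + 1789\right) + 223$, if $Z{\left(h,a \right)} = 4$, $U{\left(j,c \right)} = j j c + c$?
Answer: $2027$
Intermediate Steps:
$r = -8$
$U{\left(j,c \right)} = c + c j^{2}$ ($U{\left(j,c \right)} = j^{2} c + c = c j^{2} + c = c + c j^{2}$)
$G = 60$ ($G = 4 \left(1 + 4^{2}\right) - 8 = 4 \left(1 + 16\right) - 8 = 4 \cdot 17 - 8 = 68 - 8 = 60$)
$B{\left(E \right)} = \frac{60}{E}$
$\left(B{\left(Z{\left(1,1 \right)} \right)} + 1789\right) + 223 = \left(\frac{60}{4} + 1789\right) + 223 = \left(60 \cdot \frac{1}{4} + 1789\right) + 223 = \left(15 + 1789\right) + 223 = 1804 + 223 = 2027$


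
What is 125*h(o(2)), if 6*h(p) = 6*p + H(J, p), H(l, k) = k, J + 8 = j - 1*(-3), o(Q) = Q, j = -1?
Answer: 875/3 ≈ 291.67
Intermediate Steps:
J = -6 (J = -8 + (-1 - 1*(-3)) = -8 + (-1 + 3) = -8 + 2 = -6)
h(p) = 7*p/6 (h(p) = (6*p + p)/6 = (7*p)/6 = 7*p/6)
125*h(o(2)) = 125*((7/6)*2) = 125*(7/3) = 875/3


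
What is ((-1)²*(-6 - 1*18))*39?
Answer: -936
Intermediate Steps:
((-1)²*(-6 - 1*18))*39 = (1*(-6 - 18))*39 = (1*(-24))*39 = -24*39 = -936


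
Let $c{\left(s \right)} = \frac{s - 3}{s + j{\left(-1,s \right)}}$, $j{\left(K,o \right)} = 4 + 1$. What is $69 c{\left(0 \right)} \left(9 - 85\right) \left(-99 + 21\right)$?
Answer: $- \frac{1227096}{5} \approx -2.4542 \cdot 10^{5}$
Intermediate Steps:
$j{\left(K,o \right)} = 5$
$c{\left(s \right)} = \frac{-3 + s}{5 + s}$ ($c{\left(s \right)} = \frac{s - 3}{s + 5} = \frac{-3 + s}{5 + s}$)
$69 c{\left(0 \right)} \left(9 - 85\right) \left(-99 + 21\right) = 69 \frac{-3 + 0}{5 + 0} \left(9 - 85\right) \left(-99 + 21\right) = 69 \cdot \frac{1}{5} \left(-3\right) \left(\left(-76\right) \left(-78\right)\right) = 69 \cdot \frac{1}{5} \left(-3\right) 5928 = 69 \left(- \frac{3}{5}\right) 5928 = \left(- \frac{207}{5}\right) 5928 = - \frac{1227096}{5}$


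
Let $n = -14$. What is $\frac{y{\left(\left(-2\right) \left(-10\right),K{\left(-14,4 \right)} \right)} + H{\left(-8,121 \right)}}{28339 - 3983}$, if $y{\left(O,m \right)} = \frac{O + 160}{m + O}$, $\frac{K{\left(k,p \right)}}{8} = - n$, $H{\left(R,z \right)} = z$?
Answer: $\frac{673}{133958} \approx 0.005024$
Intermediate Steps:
$K{\left(k,p \right)} = 112$ ($K{\left(k,p \right)} = 8 \left(\left(-1\right) \left(-14\right)\right) = 8 \cdot 14 = 112$)
$y{\left(O,m \right)} = \frac{160 + O}{O + m}$
$\frac{y{\left(\left(-2\right) \left(-10\right),K{\left(-14,4 \right)} \right)} + H{\left(-8,121 \right)}}{28339 - 3983} = \frac{\frac{160 - -20}{\left(-2\right) \left(-10\right) + 112} + 121}{28339 - 3983} = \frac{\frac{160 + 20}{20 + 112} + 121}{24356} = \left(\frac{1}{132} \cdot 180 + 121\right) \frac{1}{24356} = \left(\frac{15}{11} + 121\right) \frac{1}{24356} = \frac{1346}{11} \cdot \frac{1}{24356} = \frac{673}{133958}$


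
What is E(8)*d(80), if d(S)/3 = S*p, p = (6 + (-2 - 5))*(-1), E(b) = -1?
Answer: -240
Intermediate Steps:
p = 1 (p = (6 - 7)*(-1) = -1*(-1) = 1)
d(S) = 3*S (d(S) = 3*(S*1) = 3*S)
E(8)*d(80) = -3*80 = -1*240 = -240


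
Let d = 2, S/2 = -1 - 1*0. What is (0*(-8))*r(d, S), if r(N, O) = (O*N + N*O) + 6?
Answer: 0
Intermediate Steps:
S = -2 (S = 2*(-1 - 1*0) = 2*(-1 + 0) = 2*(-1) = -2)
r(N, O) = 6 + 2*N*O (r(N, O) = (N*O + N*O) + 6 = 2*N*O + 6 = 6 + 2*N*O)
(0*(-8))*r(d, S) = (0*(-8))*(6 + 2*2*(-2)) = 0*(6 - 8) = 0*(-2) = 0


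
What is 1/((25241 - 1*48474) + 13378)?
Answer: -1/9855 ≈ -0.00010147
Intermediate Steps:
1/((25241 - 1*48474) + 13378) = 1/((25241 - 48474) + 13378) = 1/(-23233 + 13378) = 1/(-9855) = -1/9855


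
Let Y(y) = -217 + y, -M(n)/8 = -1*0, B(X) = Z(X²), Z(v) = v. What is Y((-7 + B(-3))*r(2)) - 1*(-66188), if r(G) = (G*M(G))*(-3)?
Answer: 65971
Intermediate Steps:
B(X) = X²
M(n) = 0 (M(n) = -(-8)*0 = -8*0 = 0)
r(G) = 0 (r(G) = (G*0)*(-3) = 0*(-3) = 0)
Y((-7 + B(-3))*r(2)) - 1*(-66188) = (-217 + (-7 + (-3)²)*0) - 1*(-66188) = (-217 + (-7 + 9)*0) + 66188 = (-217 + 2*0) + 66188 = (-217 + 0) + 66188 = -217 + 66188 = 65971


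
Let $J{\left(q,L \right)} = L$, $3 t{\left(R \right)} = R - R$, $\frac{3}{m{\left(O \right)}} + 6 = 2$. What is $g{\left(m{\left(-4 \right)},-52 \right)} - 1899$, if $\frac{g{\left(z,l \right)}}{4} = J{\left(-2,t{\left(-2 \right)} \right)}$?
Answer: $-1899$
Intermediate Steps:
$m{\left(O \right)} = - \frac{3}{4}$ ($m{\left(O \right)} = \frac{3}{-6 + 2} = \frac{3}{-4} = 3 \left(- \frac{1}{4}\right) = - \frac{3}{4}$)
$t{\left(R \right)} = 0$ ($t{\left(R \right)} = \frac{R - R}{3} = \frac{1}{3} \cdot 0 = 0$)
$g{\left(z,l \right)} = 0$ ($g{\left(z,l \right)} = 4 \cdot 0 = 0$)
$g{\left(m{\left(-4 \right)},-52 \right)} - 1899 = 0 - 1899 = -1899$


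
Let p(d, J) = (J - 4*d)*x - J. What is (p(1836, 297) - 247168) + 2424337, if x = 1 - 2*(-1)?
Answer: 2155731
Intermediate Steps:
x = 3 (x = 1 + 2 = 3)
p(d, J) = -12*d + 2*J (p(d, J) = (J - 4*d)*3 - J = (-12*d + 3*J) - J = -12*d + 2*J)
(p(1836, 297) - 247168) + 2424337 = ((-12*1836 + 2*297) - 247168) + 2424337 = ((-22032 + 594) - 247168) + 2424337 = (-21438 - 247168) + 2424337 = -268606 + 2424337 = 2155731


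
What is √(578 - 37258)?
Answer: 2*I*√9170 ≈ 191.52*I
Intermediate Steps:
√(578 - 37258) = √(-36680) = 2*I*√9170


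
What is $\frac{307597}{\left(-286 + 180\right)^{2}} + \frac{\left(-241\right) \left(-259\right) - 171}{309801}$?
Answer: $\frac{95993276725}{3480924036} \approx 27.577$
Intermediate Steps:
$\frac{307597}{\left(-286 + 180\right)^{2}} + \frac{\left(-241\right) \left(-259\right) - 171}{309801} = \frac{307597}{\left(-106\right)^{2}} + \left(62419 - 171\right) \frac{1}{309801} = \frac{307597}{11236} + 62248 \cdot \frac{1}{309801} = 307597 \cdot \frac{1}{11236} + \frac{62248}{309801} = \frac{307597}{11236} + \frac{62248}{309801} = \frac{95993276725}{3480924036}$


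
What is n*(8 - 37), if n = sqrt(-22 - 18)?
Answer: -58*I*sqrt(10) ≈ -183.41*I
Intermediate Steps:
n = 2*I*sqrt(10) (n = sqrt(-40) = 2*I*sqrt(10) ≈ 6.3246*I)
n*(8 - 37) = (2*I*sqrt(10))*(8 - 37) = (2*I*sqrt(10))*(-29) = -58*I*sqrt(10)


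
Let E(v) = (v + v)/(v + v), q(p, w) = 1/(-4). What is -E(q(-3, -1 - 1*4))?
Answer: -1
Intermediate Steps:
q(p, w) = -¼
E(v) = 1 (E(v) = (2*v)/((2*v)) = (2*v)*(1/(2*v)) = 1)
-E(q(-3, -1 - 1*4)) = -1*1 = -1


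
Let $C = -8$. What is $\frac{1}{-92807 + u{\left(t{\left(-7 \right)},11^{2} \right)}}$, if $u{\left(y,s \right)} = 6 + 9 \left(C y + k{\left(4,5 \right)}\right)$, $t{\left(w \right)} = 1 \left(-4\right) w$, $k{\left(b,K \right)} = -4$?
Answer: $- \frac{1}{94853} \approx -1.0543 \cdot 10^{-5}$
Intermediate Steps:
$t{\left(w \right)} = - 4 w$
$u{\left(y,s \right)} = -30 - 72 y$ ($u{\left(y,s \right)} = 6 + 9 \left(- 8 y - 4\right) = 6 + 9 \left(-4 - 8 y\right) = 6 - \left(36 + 72 y\right) = -30 - 72 y$)
$\frac{1}{-92807 + u{\left(t{\left(-7 \right)},11^{2} \right)}} = \frac{1}{-92807 - \left(30 + 72 \left(\left(-4\right) \left(-7\right)\right)\right)} = \frac{1}{-92807 - 2046} = \frac{1}{-94853} = - \frac{1}{94853}$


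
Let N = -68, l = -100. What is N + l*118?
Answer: -11868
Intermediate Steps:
N + l*118 = -68 - 100*118 = -68 - 11800 = -11868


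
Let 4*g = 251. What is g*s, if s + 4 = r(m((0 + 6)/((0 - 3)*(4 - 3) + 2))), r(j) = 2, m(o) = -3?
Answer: -251/2 ≈ -125.50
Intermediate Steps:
g = 251/4 (g = (¼)*251 = 251/4 ≈ 62.750)
s = -2 (s = -4 + 2 = -2)
g*s = (251/4)*(-2) = -251/2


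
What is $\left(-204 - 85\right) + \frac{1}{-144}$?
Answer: $- \frac{41617}{144} \approx -289.01$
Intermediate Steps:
$\left(-204 - 85\right) + \frac{1}{-144} = -289 - \frac{1}{144} = - \frac{41617}{144}$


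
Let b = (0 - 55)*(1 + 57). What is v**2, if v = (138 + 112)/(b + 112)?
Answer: 15625/2368521 ≈ 0.0065969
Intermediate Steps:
b = -3190 (b = -55*58 = -3190)
v = -125/1539 (v = (138 + 112)/(-3190 + 112) = 250/(-3078) = 250*(-1/3078) = -125/1539 ≈ -0.081222)
v**2 = (-125/1539)**2 = 15625/2368521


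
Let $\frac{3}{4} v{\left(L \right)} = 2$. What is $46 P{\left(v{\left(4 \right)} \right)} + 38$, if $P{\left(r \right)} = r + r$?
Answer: $\frac{850}{3} \approx 283.33$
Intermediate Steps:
$v{\left(L \right)} = \frac{8}{3}$ ($v{\left(L \right)} = \frac{4}{3} \cdot 2 = \frac{8}{3}$)
$P{\left(r \right)} = 2 r$
$46 P{\left(v{\left(4 \right)} \right)} + 38 = 46 \cdot 2 \cdot \frac{8}{3} + 38 = 46 \cdot \frac{16}{3} + 38 = \frac{736}{3} + 38 = \frac{850}{3}$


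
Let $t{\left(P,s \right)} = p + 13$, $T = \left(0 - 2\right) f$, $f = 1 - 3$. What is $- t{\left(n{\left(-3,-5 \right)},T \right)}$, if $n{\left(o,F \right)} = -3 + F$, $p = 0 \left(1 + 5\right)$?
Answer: $-13$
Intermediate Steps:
$p = 0$ ($p = 0 \cdot 6 = 0$)
$f = -2$ ($f = 1 - 3 = -2$)
$T = 4$ ($T = \left(0 - 2\right) \left(-2\right) = \left(-2\right) \left(-2\right) = 4$)
$t{\left(P,s \right)} = 13$ ($t{\left(P,s \right)} = 0 + 13 = 13$)
$- t{\left(n{\left(-3,-5 \right)},T \right)} = \left(-1\right) 13 = -13$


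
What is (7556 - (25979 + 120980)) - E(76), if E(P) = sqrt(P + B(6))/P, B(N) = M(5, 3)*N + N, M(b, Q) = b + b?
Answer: -139403 - sqrt(142)/76 ≈ -1.3940e+5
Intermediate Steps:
M(b, Q) = 2*b
B(N) = 11*N (B(N) = (2*5)*N + N = 10*N + N = 11*N)
E(P) = sqrt(66 + P)/P (E(P) = sqrt(P + 11*6)/P = sqrt(P + 66)/P = sqrt(66 + P)/P)
(7556 - (25979 + 120980)) - E(76) = (7556 - (25979 + 120980)) - sqrt(66 + 76)/76 = (7556 - 1*146959) - sqrt(142)/76 = (7556 - 146959) - sqrt(142)/76 = -139403 - sqrt(142)/76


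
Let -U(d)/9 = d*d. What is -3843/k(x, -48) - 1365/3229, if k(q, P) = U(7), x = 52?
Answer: 187414/22603 ≈ 8.2915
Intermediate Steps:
U(d) = -9*d² (U(d) = -9*d*d = -9*d²)
k(q, P) = -441 (k(q, P) = -9*7² = -9*49 = -441)
-3843/k(x, -48) - 1365/3229 = -3843/(-441) - 1365/3229 = -3843*(-1/441) - 1365*1/3229 = 61/7 - 1365/3229 = 187414/22603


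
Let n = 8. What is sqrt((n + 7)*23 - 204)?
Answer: sqrt(141) ≈ 11.874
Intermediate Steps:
sqrt((n + 7)*23 - 204) = sqrt((8 + 7)*23 - 204) = sqrt(15*23 - 204) = sqrt(345 - 204) = sqrt(141)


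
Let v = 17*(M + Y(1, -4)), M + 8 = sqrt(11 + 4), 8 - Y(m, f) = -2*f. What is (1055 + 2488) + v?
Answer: 3407 + 17*sqrt(15) ≈ 3472.8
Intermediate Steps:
Y(m, f) = 8 + 2*f (Y(m, f) = 8 - (-2)*f = 8 + 2*f)
M = -8 + sqrt(15) (M = -8 + sqrt(11 + 4) = -8 + sqrt(15) ≈ -4.1270)
v = -136 + 17*sqrt(15) (v = 17*((-8 + sqrt(15)) + (8 + 2*(-4))) = 17*((-8 + sqrt(15)) + (8 - 8)) = 17*((-8 + sqrt(15)) + 0) = 17*(-8 + sqrt(15)) = -136 + 17*sqrt(15) ≈ -70.159)
(1055 + 2488) + v = (1055 + 2488) + (-136 + 17*sqrt(15)) = 3543 + (-136 + 17*sqrt(15)) = 3407 + 17*sqrt(15)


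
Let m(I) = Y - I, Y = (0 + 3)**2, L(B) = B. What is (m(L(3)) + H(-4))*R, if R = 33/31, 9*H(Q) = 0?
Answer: 198/31 ≈ 6.3871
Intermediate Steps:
H(Q) = 0 (H(Q) = (1/9)*0 = 0)
Y = 9 (Y = 3**2 = 9)
m(I) = 9 - I
R = 33/31 (R = 33*(1/31) = 33/31 ≈ 1.0645)
(m(L(3)) + H(-4))*R = ((9 - 1*3) + 0)*(33/31) = ((9 - 3) + 0)*(33/31) = (6 + 0)*(33/31) = 6*(33/31) = 198/31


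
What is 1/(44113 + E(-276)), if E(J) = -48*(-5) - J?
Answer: 1/44629 ≈ 2.2407e-5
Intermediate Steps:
E(J) = 240 - J
1/(44113 + E(-276)) = 1/(44113 + (240 - 1*(-276))) = 1/(44113 + (240 + 276)) = 1/(44113 + 516) = 1/44629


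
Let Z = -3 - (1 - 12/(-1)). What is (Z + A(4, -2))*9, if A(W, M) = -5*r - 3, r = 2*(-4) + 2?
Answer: 99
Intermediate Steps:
r = -6 (r = -8 + 2 = -6)
Z = -16 (Z = -3 - (1 - 12*(-1)) = -3 - (1 - 3*(-4)) = -3 - (1 + 12) = -3 - 1*13 = -3 - 13 = -16)
A(W, M) = 27 (A(W, M) = -5*(-6) - 3 = 30 - 3 = 27)
(Z + A(4, -2))*9 = (-16 + 27)*9 = 11*9 = 99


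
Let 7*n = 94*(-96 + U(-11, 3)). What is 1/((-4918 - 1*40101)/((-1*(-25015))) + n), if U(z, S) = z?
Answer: -175105/251916003 ≈ -0.00069509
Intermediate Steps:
n = -10058/7 (n = (94*(-96 - 11))/7 = (94*(-107))/7 = (⅐)*(-10058) = -10058/7 ≈ -1436.9)
1/((-4918 - 1*40101)/((-1*(-25015))) + n) = 1/((-4918 - 1*40101)/((-1*(-25015))) - 10058/7) = 1/((-4918 - 40101)/25015 - 10058/7) = 1/(-45019*1/25015 - 10058/7) = 1/(-45019/25015 - 10058/7) = 1/(-251916003/175105) = -175105/251916003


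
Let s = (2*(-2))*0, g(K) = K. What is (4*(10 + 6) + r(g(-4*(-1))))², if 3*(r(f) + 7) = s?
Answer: 3249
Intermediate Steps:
s = 0 (s = -4*0 = 0)
r(f) = -7 (r(f) = -7 + (⅓)*0 = -7 + 0 = -7)
(4*(10 + 6) + r(g(-4*(-1))))² = (4*(10 + 6) - 7)² = (4*16 - 7)² = (64 - 7)² = 57² = 3249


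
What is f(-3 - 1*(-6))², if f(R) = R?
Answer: 9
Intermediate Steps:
f(-3 - 1*(-6))² = (-3 - 1*(-6))² = (-3 + 6)² = 3² = 9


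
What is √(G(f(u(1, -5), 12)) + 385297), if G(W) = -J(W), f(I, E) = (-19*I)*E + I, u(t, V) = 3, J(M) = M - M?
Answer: √385297 ≈ 620.72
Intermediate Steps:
J(M) = 0
f(I, E) = I - 19*E*I (f(I, E) = -19*E*I + I = I - 19*E*I)
G(W) = 0 (G(W) = -1*0 = 0)
√(G(f(u(1, -5), 12)) + 385297) = √(0 + 385297) = √385297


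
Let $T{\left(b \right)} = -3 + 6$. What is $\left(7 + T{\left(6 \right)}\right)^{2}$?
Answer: $100$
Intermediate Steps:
$T{\left(b \right)} = 3$
$\left(7 + T{\left(6 \right)}\right)^{2} = \left(7 + 3\right)^{2} = 10^{2} = 100$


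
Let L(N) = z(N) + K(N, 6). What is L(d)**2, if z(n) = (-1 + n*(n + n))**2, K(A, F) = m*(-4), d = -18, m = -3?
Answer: 175243541641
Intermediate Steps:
K(A, F) = 12 (K(A, F) = -3*(-4) = 12)
z(n) = (-1 + 2*n**2)**2 (z(n) = (-1 + n*(2*n))**2 = (-1 + 2*n**2)**2)
L(N) = 12 + (-1 + 2*N**2)**2 (L(N) = (-1 + 2*N**2)**2 + 12 = 12 + (-1 + 2*N**2)**2)
L(d)**2 = (12 + (-1 + 2*(-18)**2)**2)**2 = (12 + (-1 + 2*324)**2)**2 = (12 + (-1 + 648)**2)**2 = (12 + 647**2)**2 = (12 + 418609)**2 = 418621**2 = 175243541641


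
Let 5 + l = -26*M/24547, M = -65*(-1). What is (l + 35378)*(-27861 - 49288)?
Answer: -66988425858809/24547 ≈ -2.7290e+9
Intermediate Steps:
M = 65
l = -124425/24547 (l = -5 - 26*65/24547 = -5 - 1690*1/24547 = -5 - 1690/24547 = -124425/24547 ≈ -5.0688)
(l + 35378)*(-27861 - 49288) = (-124425/24547 + 35378)*(-27861 - 49288) = (868299341/24547)*(-77149) = -66988425858809/24547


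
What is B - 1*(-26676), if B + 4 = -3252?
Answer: 23420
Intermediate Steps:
B = -3256 (B = -4 - 3252 = -3256)
B - 1*(-26676) = -3256 - 1*(-26676) = -3256 + 26676 = 23420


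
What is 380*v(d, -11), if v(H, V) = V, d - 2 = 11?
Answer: -4180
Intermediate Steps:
d = 13 (d = 2 + 11 = 13)
380*v(d, -11) = 380*(-11) = -4180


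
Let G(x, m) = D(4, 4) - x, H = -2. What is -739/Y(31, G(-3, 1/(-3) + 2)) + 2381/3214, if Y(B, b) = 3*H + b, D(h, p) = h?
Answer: -2372765/3214 ≈ -738.26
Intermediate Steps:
G(x, m) = 4 - x
Y(B, b) = -6 + b (Y(B, b) = 3*(-2) + b = -6 + b)
-739/Y(31, G(-3, 1/(-3) + 2)) + 2381/3214 = -739/(-6 + (4 - 1*(-3))) + 2381/3214 = -739/(-6 + (4 + 3)) + 2381*(1/3214) = -739/(-6 + 7) + 2381/3214 = -739/1 + 2381/3214 = -739*1 + 2381/3214 = -739 + 2381/3214 = -2372765/3214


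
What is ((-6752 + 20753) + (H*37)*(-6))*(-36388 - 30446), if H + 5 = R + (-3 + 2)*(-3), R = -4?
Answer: -1024765722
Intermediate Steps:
H = -6 (H = -5 + (-4 + (-3 + 2)*(-3)) = -5 + (-4 - 1*(-3)) = -5 + (-4 + 3) = -5 - 1 = -6)
((-6752 + 20753) + (H*37)*(-6))*(-36388 - 30446) = ((-6752 + 20753) - 6*37*(-6))*(-36388 - 30446) = (14001 - 222*(-6))*(-66834) = (14001 + 1332)*(-66834) = 15333*(-66834) = -1024765722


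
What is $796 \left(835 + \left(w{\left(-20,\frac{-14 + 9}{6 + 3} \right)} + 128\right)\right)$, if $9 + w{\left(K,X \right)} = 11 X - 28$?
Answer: $\frac{6590084}{9} \approx 7.3223 \cdot 10^{5}$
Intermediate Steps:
$w{\left(K,X \right)} = -37 + 11 X$ ($w{\left(K,X \right)} = -9 + \left(11 X - 28\right) = -9 + \left(-28 + 11 X\right) = -37 + 11 X$)
$796 \left(835 + \left(w{\left(-20,\frac{-14 + 9}{6 + 3} \right)} + 128\right)\right) = 796 \left(835 + \left(\left(-37 + 11 \frac{-14 + 9}{6 + 3}\right) + 128\right)\right) = 796 \left(835 + \left(\left(-37 + 11 \left(- \frac{5}{9}\right)\right) + 128\right)\right) = 796 \left(835 + \left(\left(-37 - \frac{55}{9}\right) + 128\right)\right) = 796 \left(835 + \left(- \frac{388}{9} + 128\right)\right) = 796 \left(835 + \frac{764}{9}\right) = 796 \cdot \frac{8279}{9} = \frac{6590084}{9}$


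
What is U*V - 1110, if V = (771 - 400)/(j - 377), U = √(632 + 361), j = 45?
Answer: -1110 - 371*√993/332 ≈ -1145.2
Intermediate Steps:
U = √993 ≈ 31.512
V = -371/332 (V = (771 - 400)/(45 - 377) = 371/(-332) = 371*(-1/332) = -371/332 ≈ -1.1175)
U*V - 1110 = √993*(-371/332) - 1110 = -371*√993/332 - 1110 = -1110 - 371*√993/332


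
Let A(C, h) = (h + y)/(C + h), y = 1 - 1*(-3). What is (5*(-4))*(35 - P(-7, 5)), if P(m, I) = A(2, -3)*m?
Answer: -560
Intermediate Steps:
y = 4 (y = 1 + 3 = 4)
A(C, h) = (4 + h)/(C + h) (A(C, h) = (h + 4)/(C + h) = (4 + h)/(C + h))
P(m, I) = -m (P(m, I) = ((4 - 3)/(2 - 3))*m = (1/(-1))*m = (-1*1)*m = -m)
(5*(-4))*(35 - P(-7, 5)) = (5*(-4))*(35 - (-1)*(-7)) = -20*(35 - 1*7) = -20*(35 - 7) = -20*28 = -560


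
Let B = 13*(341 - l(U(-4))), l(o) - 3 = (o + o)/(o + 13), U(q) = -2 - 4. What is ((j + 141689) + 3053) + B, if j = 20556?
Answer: 1188000/7 ≈ 1.6971e+5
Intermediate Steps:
U(q) = -6
l(o) = 3 + 2*o/(13 + o) (l(o) = 3 + (o + o)/(o + 13) = 3 + (2*o)/(13 + o) = 3 + 2*o/(13 + o))
B = 30914/7 (B = 13*(341 - (39 + 5*(-6))/(13 - 6)) = 13*(341 - (39 - 30)/7) = 13*(341 - 9/7) = 13*(2378/7) = 30914/7 ≈ 4416.3)
((j + 141689) + 3053) + B = ((20556 + 141689) + 3053) + 30914/7 = (162245 + 3053) + 30914/7 = 165298 + 30914/7 = 1188000/7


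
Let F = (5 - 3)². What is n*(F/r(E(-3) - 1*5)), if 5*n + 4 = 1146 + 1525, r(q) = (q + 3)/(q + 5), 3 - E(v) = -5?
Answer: 14224/5 ≈ 2844.8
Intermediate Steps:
E(v) = 8 (E(v) = 3 - 1*(-5) = 3 + 5 = 8)
r(q) = (3 + q)/(5 + q)
F = 4 (F = 2² = 4)
n = 2667/5 (n = -⅘ + (1146 + 1525)/5 = -⅘ + (⅕)*2671 = -⅘ + 2671/5 = 2667/5 ≈ 533.40)
n*(F/r(E(-3) - 1*5)) = 2667*(4/(((3 + (8 - 1*5))/(5 + (8 - 1*5)))))/5 = 2667*(4/(((3 + (8 - 5))/(5 + (8 - 5)))))/5 = 2667*(4/(((3 + 3)/(5 + 3))))/5 = 2667*(4/((6/8)))/5 = 2667*(4/(((⅛)*6)))/5 = 2667*(4/(¾))/5 = 2667*(4*(4/3))/5 = (2667/5)*(16/3) = 14224/5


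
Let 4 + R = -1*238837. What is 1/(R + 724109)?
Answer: 1/485268 ≈ 2.0607e-6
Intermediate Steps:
R = -238841 (R = -4 - 1*238837 = -4 - 238837 = -238841)
1/(R + 724109) = 1/(-238841 + 724109) = 1/485268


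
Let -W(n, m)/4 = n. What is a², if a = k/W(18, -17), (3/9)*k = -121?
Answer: 14641/576 ≈ 25.418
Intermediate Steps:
k = -363 (k = 3*(-121) = -363)
W(n, m) = -4*n
a = 121/24 (a = -363/((-4*18)) = -363/(-72) = -363*(-1/72) = 121/24 ≈ 5.0417)
a² = (121/24)² = 14641/576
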